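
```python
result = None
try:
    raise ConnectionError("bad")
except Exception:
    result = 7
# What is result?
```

Step-by-step execution trace:
1. `raise ConnectionError(...)` raises ConnectionError.
2. `except Exception` matches (ConnectionError is a subclass of Exception) → result = 7.
Result: 7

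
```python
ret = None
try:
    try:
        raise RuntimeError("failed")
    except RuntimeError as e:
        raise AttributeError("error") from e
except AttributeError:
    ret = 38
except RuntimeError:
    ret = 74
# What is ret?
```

Step-by-step execution trace:
1. Inner try raises RuntimeError; inner `except RuntimeError as e` catches it.
2. `raise AttributeError(...) from e` raises AttributeError (RuntimeError is attached as __cause__, but only AttributeError is active).
3. Outer `except AttributeError` matches → ret = 38.
4. `except RuntimeError` is not reached.
Result: 38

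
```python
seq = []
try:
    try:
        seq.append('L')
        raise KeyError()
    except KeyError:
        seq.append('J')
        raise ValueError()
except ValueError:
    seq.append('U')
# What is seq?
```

Step-by-step execution trace:
1. Inner try: `seq.append('L')` → seq = ['L'].
2. `raise KeyError()` raises KeyError.
3. Inner `except KeyError` matches → `seq.append('J')` → seq = ['L', 'J'].
4. `raise ValueError()` raises ValueError; propagates to outer try.
5. Outer `except ValueError` matches → `seq.append('U')` → seq = ['L', 'J', 'U'].
Result: ['L', 'J', 'U']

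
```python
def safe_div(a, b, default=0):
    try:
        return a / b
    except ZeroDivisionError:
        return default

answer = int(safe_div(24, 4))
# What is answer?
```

Step-by-step execution trace:
1. `safe_div(24, 4)` enters try: `return 24 / 4` → returns 6.0. No exception raised.
2. `except ZeroDivisionError` is skipped.
3. `int(6.0)` → 6 → answer = 6.
Result: 6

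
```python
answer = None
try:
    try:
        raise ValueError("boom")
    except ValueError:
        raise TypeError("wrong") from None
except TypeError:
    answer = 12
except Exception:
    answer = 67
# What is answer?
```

Step-by-step execution trace:
1. Inner try raises ValueError; inner `except ValueError` catches it.
2. `raise TypeError(...) from None` raises TypeError (from None suppresses __context__, but the active exception is still TypeError).
3. Outer `except TypeError` matches → answer = 12.
4. `except Exception` is not reached.
Result: 12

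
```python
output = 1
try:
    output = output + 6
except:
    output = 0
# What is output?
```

Step-by-step execution trace:
1. output starts at 1.
2. try: `output = output + 6` → output = 7. No exception raised.
3. `except` is skipped.
Result: 7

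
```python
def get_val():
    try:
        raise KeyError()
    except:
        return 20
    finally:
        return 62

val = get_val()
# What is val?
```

Step-by-step execution trace:
1. `get_val()` enters try: `raise KeyError()` raises KeyError.
2. bare `except` matches → `return 20` sets pending return value 20.
3. Before returning, `finally: return 62` runs and overrides the pending return.
4. get_val() returns 62 → val = 62.
Result: 62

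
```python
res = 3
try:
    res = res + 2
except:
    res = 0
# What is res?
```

Step-by-step execution trace:
1. res starts at 3.
2. try: `res = res + 2` → res = 5. No exception raised.
3. `except` is skipped.
Result: 5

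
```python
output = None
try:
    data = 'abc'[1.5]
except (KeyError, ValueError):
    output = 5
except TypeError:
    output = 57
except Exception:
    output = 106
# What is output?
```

Step-by-step execution trace:
1. `data = 'abc'[1.5]` raises TypeError.
2. `except (KeyError, ValueError)` does not match TypeError; skipped.
3. `except TypeError` matches (exact type match) → output = 57.
4. `except Exception` is not reached.
Result: 57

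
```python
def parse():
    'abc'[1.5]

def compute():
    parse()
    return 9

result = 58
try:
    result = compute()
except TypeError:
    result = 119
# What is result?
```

Step-by-step execution trace:
1. result starts at 58.
2. try: `compute()` calls `parse()`.
3. `parse()` evaluates `'abc'[1.5]`, which raises TypeError; it propagates through compute (uncaught).
4. `return 9` in compute is not reached; the assignment to result does not complete.
5. `except TypeError` matches → result = 119.
Result: 119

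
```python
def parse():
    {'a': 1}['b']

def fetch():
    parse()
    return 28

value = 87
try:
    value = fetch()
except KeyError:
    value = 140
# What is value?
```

Step-by-step execution trace:
1. value starts at 87.
2. try: `fetch()` calls `parse()`.
3. `parse()` evaluates `{'a': 1}['b']`, which raises KeyError; it propagates through fetch (uncaught).
4. `return 28` in fetch is not reached; the assignment to value does not complete.
5. `except KeyError` matches → value = 140.
Result: 140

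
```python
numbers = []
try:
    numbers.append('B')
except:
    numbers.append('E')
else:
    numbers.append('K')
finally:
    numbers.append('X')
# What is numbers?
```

Step-by-step execution trace:
1. try: `numbers.append('B')` → numbers = ['B']. No exception raised.
2. `except` is skipped.
3. `else` runs: `numbers.append('K')` → numbers = ['B', 'K'].
4. `finally` always runs: `numbers.append('X')` → numbers = ['B', 'K', 'X'].
Result: ['B', 'K', 'X']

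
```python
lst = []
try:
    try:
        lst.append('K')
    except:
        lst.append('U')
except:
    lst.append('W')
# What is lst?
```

Step-by-step execution trace:
1. Inner try: `lst.append('K')` → lst = ['K']. No exception raised.
2. Inner `except` is skipped.
3. Inner try completes normally; outer `except` is skipped.
Result: ['K']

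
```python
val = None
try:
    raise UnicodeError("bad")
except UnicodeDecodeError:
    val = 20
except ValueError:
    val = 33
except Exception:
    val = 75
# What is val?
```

Step-by-step execution trace:
1. `raise UnicodeError(...)` raises UnicodeError.
2. `except UnicodeDecodeError` does not match (UnicodeError is not a subclass of UnicodeDecodeError); skipped.
3. `except ValueError` matches (UnicodeError is a subclass of ValueError) → val = 33.
4. `except Exception` is not reached.
Result: 33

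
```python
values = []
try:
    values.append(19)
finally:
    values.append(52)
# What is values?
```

Step-by-step execution trace:
1. try: `values.append(19)` → values = [19].
2. The try body completes without raising.
3. finally always runs: `values.append(52)` → values = [19, 52].
Result: [19, 52]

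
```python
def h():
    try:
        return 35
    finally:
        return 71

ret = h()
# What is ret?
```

Step-by-step execution trace:
1. `h()` enters try: `return 35` sets pending return value 35.
2. Before returning, `finally: return 71` runs and overrides the pending return.
3. h() returns 71 → ret = 71.
Result: 71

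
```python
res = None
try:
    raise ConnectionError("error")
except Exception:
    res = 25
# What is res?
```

Step-by-step execution trace:
1. `raise ConnectionError(...)` raises ConnectionError.
2. `except Exception` matches (ConnectionError is a subclass of Exception) → res = 25.
Result: 25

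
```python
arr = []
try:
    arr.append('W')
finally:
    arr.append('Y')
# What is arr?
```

Step-by-step execution trace:
1. try: `arr.append('W')` → arr = ['W'].
2. The try body completes without raising.
3. finally always runs: `arr.append('Y')` → arr = ['W', 'Y'].
Result: ['W', 'Y']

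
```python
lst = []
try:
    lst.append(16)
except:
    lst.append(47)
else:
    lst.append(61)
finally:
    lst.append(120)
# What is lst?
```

Step-by-step execution trace:
1. try: `lst.append(16)` → lst = [16]. No exception raised.
2. `except` is skipped.
3. `else` runs: `lst.append(61)` → lst = [16, 61].
4. `finally` always runs: `lst.append(120)` → lst = [16, 61, 120].
Result: [16, 61, 120]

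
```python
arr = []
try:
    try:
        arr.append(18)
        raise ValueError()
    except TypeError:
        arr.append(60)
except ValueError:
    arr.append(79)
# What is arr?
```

Step-by-step execution trace:
1. Inner try: `arr.append(18)` → arr = [18].
2. `raise ValueError()` raises ValueError.
3. Inner `except TypeError` does not match ValueError; exception propagates to outer try.
4. Outer `except ValueError` matches → `arr.append(79)` → arr = [18, 79].
Result: [18, 79]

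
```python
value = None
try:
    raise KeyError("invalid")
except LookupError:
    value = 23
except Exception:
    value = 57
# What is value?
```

Step-by-step execution trace:
1. `raise KeyError(...)` raises KeyError.
2. `except LookupError` matches (KeyError is a subclass of LookupError) → value = 23.
3. `except Exception` is not reached.
Result: 23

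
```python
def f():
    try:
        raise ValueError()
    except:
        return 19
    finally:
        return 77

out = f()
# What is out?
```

Step-by-step execution trace:
1. `f()` enters try: `raise ValueError()` raises ValueError.
2. bare `except` matches → `return 19` sets pending return value 19.
3. Before returning, `finally: return 77` runs and overrides the pending return.
4. f() returns 77 → out = 77.
Result: 77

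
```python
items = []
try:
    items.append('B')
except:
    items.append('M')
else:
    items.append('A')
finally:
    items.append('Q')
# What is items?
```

Step-by-step execution trace:
1. try: `items.append('B')` → items = ['B']. No exception raised.
2. `except` is skipped.
3. `else` runs: `items.append('A')` → items = ['B', 'A'].
4. `finally` always runs: `items.append('Q')` → items = ['B', 'A', 'Q'].
Result: ['B', 'A', 'Q']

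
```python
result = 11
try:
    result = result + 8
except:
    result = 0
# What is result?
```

Step-by-step execution trace:
1. result starts at 11.
2. try: `result = result + 8` → result = 19. No exception raised.
3. `except` is skipped.
Result: 19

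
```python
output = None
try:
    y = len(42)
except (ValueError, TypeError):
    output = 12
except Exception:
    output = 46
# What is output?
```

Step-by-step execution trace:
1. `y = len(42)` raises TypeError.
2. `except (ValueError, TypeError)` matches (TypeError is in the tuple) → output = 12.
3. `except Exception` is not reached.
Result: 12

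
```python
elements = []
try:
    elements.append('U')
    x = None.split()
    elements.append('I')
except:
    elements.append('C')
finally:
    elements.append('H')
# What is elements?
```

Step-by-step execution trace:
1. try: `elements.append('U')` → elements = ['U'].
2. `x = None.split()` raises AttributeError; `elements.append('I')` is not reached.
3. bare `except` matches → `elements.append('C')` → elements = ['U', 'C'].
4. finally always runs: `elements.append('H')` → elements = ['U', 'C', 'H'].
Result: ['U', 'C', 'H']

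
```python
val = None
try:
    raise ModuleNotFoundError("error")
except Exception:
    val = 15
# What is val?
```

Step-by-step execution trace:
1. `raise ModuleNotFoundError(...)` raises ModuleNotFoundError.
2. `except Exception` matches (ModuleNotFoundError is a subclass of Exception) → val = 15.
Result: 15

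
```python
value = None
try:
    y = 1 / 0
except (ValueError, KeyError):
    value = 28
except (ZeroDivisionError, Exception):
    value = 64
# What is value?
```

Step-by-step execution trace:
1. `y = 1 / 0` raises ZeroDivisionError.
2. `except (ValueError, KeyError)` does not match ZeroDivisionError; skipped.
3. `except (ZeroDivisionError, Exception)` matches (ZeroDivisionError is in the tuple) → value = 64.
Result: 64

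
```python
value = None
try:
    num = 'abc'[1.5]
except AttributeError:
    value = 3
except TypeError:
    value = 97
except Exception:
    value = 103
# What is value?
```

Step-by-step execution trace:
1. `num = 'abc'[1.5]` raises TypeError.
2. `except AttributeError` does not match TypeError; skipped.
3. `except TypeError` matches → value = 97.
4. Remaining except clauses are skipped.
Result: 97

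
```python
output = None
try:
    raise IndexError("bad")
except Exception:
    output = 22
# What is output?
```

Step-by-step execution trace:
1. `raise IndexError(...)` raises IndexError.
2. `except Exception` matches (IndexError is a subclass of Exception) → output = 22.
Result: 22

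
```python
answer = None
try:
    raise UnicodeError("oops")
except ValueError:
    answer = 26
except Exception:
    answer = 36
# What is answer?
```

Step-by-step execution trace:
1. `raise UnicodeError(...)` raises UnicodeError.
2. `except ValueError` matches (UnicodeError is a subclass of ValueError) → answer = 26.
3. `except Exception` is not reached.
Result: 26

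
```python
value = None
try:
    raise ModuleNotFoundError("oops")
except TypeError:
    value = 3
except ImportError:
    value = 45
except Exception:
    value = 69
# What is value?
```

Step-by-step execution trace:
1. `raise ModuleNotFoundError(...)` raises ModuleNotFoundError.
2. `except TypeError` does not match (ModuleNotFoundError is not a subclass of TypeError); skipped.
3. `except ImportError` matches (ModuleNotFoundError is a subclass of ImportError) → value = 45.
4. `except Exception` is not reached.
Result: 45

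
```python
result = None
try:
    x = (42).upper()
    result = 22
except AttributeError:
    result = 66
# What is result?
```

Step-by-step execution trace:
1. `x = (42).upper()` raises AttributeError.
2. `result = 22` is not reached.
3. `except AttributeError` matches → result = 66.
Result: 66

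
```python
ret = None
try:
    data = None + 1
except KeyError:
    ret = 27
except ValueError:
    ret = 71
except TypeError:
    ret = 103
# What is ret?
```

Step-by-step execution trace:
1. `data = None + 1` raises TypeError.
2. `except KeyError` does not match TypeError; skipped.
3. `except ValueError` does not match TypeError; skipped.
4. `except TypeError` matches → ret = 103.
Result: 103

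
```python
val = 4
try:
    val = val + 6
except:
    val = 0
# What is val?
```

Step-by-step execution trace:
1. val starts at 4.
2. try: `val = val + 6` → val = 10. No exception raised.
3. `except` is skipped.
Result: 10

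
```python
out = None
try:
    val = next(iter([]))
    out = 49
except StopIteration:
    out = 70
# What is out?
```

Step-by-step execution trace:
1. `val = next(iter([]))` raises StopIteration.
2. `out = 49` is not reached.
3. `except StopIteration` matches → out = 70.
Result: 70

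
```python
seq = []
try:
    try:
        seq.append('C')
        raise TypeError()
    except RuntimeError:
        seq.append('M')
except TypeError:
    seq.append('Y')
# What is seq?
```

Step-by-step execution trace:
1. Inner try: `seq.append('C')` → seq = ['C'].
2. `raise TypeError()` raises TypeError.
3. Inner `except RuntimeError` does not match TypeError; exception propagates to outer try.
4. Outer `except TypeError` matches → `seq.append('Y')` → seq = ['C', 'Y'].
Result: ['C', 'Y']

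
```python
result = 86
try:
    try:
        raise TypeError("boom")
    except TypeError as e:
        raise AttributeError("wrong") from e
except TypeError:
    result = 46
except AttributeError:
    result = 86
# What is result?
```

Step-by-step execution trace:
1. Inner try raises TypeError; inner `except TypeError as e` catches it.
2. `raise AttributeError(...) from e` raises AttributeError (TypeError is attached as __cause__, but only AttributeError is active).
3. Outer `except TypeError` does not match AttributeError; skipped.
4. Outer `except AttributeError` matches → result = 86.
Result: 86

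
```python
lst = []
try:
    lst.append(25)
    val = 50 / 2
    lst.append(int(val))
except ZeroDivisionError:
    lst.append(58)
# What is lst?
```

Step-by-step execution trace:
1. try: `lst.append(25)` → lst = [25].
2. `val = 50 / 2` → val = 25.0. No exception raised.
3. `lst.append(int(val))` → lst = [25, 25].
4. `except ZeroDivisionError` is skipped (no exception was raised).
Result: [25, 25]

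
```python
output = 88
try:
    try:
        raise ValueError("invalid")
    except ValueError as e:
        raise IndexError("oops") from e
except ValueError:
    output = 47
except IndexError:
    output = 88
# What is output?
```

Step-by-step execution trace:
1. Inner try raises ValueError; inner `except ValueError as e` catches it.
2. `raise IndexError(...) from e` raises IndexError (ValueError is attached as __cause__, but only IndexError is active).
3. Outer `except ValueError` does not match IndexError; skipped.
4. Outer `except IndexError` matches → output = 88.
Result: 88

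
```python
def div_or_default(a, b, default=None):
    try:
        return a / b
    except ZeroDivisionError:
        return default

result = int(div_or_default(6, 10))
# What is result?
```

Step-by-step execution trace:
1. `div_or_default(6, 10)` enters try: `return 6 / 10` → returns 0.6. No exception raised.
2. `except ZeroDivisionError` is skipped.
3. `int(0.6)` → 0 → result = 0.
Result: 0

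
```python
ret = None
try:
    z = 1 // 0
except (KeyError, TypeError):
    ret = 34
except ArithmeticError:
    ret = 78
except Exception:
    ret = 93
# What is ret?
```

Step-by-step execution trace:
1. `z = 1 // 0` raises ZeroDivisionError.
2. `except (KeyError, TypeError)` does not match ZeroDivisionError; skipped.
3. `except ArithmeticError` matches (ZeroDivisionError is a subclass of ArithmeticError) → ret = 78.
4. `except Exception` is not reached.
Result: 78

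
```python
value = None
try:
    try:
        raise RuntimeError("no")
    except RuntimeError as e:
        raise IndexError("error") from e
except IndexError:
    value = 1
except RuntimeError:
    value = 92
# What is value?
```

Step-by-step execution trace:
1. Inner try raises RuntimeError; inner `except RuntimeError as e` catches it.
2. `raise IndexError(...) from e` raises IndexError (RuntimeError is attached as __cause__, but only IndexError is active).
3. Outer `except IndexError` matches → value = 1.
4. `except RuntimeError` is not reached.
Result: 1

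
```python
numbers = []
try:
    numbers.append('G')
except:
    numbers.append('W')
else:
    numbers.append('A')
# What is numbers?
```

Step-by-step execution trace:
1. try: `numbers.append('G')` → numbers = ['G']. No exception raised.
2. `except` is skipped.
3. `else` runs (try completed without exception): `numbers.append('A')` → numbers = ['G', 'A'].
Result: ['G', 'A']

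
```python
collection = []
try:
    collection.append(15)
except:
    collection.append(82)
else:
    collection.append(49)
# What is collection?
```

Step-by-step execution trace:
1. try: `collection.append(15)` → collection = [15]. No exception raised.
2. `except` is skipped.
3. `else` runs (try completed without exception): `collection.append(49)` → collection = [15, 49].
Result: [15, 49]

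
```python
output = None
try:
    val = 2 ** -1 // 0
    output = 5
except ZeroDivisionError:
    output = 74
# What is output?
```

Step-by-step execution trace:
1. `val = 2 ** -1 // 0` raises ZeroDivisionError.
2. `output = 5` is not reached.
3. `except ZeroDivisionError` matches → output = 74.
Result: 74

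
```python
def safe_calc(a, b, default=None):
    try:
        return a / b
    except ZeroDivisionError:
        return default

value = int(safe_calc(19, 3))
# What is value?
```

Step-by-step execution trace:
1. `safe_calc(19, 3)` enters try: `return 19 / 3` → returns 6.333333333333333. No exception raised.
2. `except ZeroDivisionError` is skipped.
3. `int(6.333333333333333)` → 6 → value = 6.
Result: 6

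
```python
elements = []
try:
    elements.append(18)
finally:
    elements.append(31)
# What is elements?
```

Step-by-step execution trace:
1. try: `elements.append(18)` → elements = [18].
2. The try body completes without raising.
3. finally always runs: `elements.append(31)` → elements = [18, 31].
Result: [18, 31]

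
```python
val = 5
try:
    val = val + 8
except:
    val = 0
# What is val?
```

Step-by-step execution trace:
1. val starts at 5.
2. try: `val = val + 8` → val = 13. No exception raised.
3. `except` is skipped.
Result: 13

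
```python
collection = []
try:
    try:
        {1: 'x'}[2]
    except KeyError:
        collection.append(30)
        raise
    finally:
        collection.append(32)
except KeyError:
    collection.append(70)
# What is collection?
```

Step-by-step execution trace:
1. Inner try: `{1: 'x'}[2]` raises KeyError.
2. Inner `except KeyError` matches → `collection.append(30)` → collection = [30].
3. bare `raise` re-raises KeyError.
4. Inner `finally` runs during unwinding: `collection.append(32)` → collection = [30, 32].
5. Outer `except KeyError` matches → `collection.append(70)` → collection = [30, 32, 70].
Result: [30, 32, 70]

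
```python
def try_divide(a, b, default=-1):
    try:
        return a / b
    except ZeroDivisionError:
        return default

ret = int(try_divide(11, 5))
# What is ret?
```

Step-by-step execution trace:
1. `try_divide(11, 5)` enters try: `return 11 / 5` → returns 2.2. No exception raised.
2. `except ZeroDivisionError` is skipped.
3. `int(2.2)` → 2 → ret = 2.
Result: 2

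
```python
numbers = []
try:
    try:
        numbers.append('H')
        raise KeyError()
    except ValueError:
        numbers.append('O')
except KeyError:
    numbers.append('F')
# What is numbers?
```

Step-by-step execution trace:
1. Inner try: `numbers.append('H')` → numbers = ['H'].
2. `raise KeyError()` raises KeyError.
3. Inner `except ValueError` does not match KeyError; exception propagates to outer try.
4. Outer `except KeyError` matches → `numbers.append('F')` → numbers = ['H', 'F'].
Result: ['H', 'F']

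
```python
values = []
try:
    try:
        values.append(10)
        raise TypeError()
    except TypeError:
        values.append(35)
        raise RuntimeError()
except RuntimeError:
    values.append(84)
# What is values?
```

Step-by-step execution trace:
1. Inner try: `values.append(10)` → values = [10].
2. `raise TypeError()` raises TypeError.
3. Inner `except TypeError` matches → `values.append(35)` → values = [10, 35].
4. `raise RuntimeError()` raises RuntimeError; propagates to outer try.
5. Outer `except RuntimeError` matches → `values.append(84)` → values = [10, 35, 84].
Result: [10, 35, 84]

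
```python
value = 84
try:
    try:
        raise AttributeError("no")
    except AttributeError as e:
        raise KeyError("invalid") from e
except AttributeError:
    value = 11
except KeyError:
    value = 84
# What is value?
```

Step-by-step execution trace:
1. Inner try raises AttributeError; inner `except AttributeError as e` catches it.
2. `raise KeyError(...) from e` raises KeyError (AttributeError is attached as __cause__, but only KeyError is active).
3. Outer `except AttributeError` does not match KeyError; skipped.
4. Outer `except KeyError` matches → value = 84.
Result: 84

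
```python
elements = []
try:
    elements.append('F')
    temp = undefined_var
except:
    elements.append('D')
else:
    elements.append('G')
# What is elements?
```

Step-by-step execution trace:
1. try: `elements.append('F')` → elements = ['F'].
2. `temp = undefined_var` raises NameError.
3. bare `except` matches → `elements.append('D')` → elements = ['F', 'D'].
4. `else` is skipped (an exception was raised).
Result: ['F', 'D']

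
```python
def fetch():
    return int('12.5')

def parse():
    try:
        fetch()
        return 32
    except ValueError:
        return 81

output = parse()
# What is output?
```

Step-by-step execution trace:
1. `parse()` calls `fetch()`.
2. `fetch()` evaluates `int('12.5')`, which raises ValueError; it propagates to the caller.
3. `return 32` is not reached.
4. `except ValueError` in parse matches → returns 81.
5. output = 81.
Result: 81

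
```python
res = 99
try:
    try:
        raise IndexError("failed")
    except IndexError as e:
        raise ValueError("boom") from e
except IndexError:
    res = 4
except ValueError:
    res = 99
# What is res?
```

Step-by-step execution trace:
1. Inner try raises IndexError; inner `except IndexError as e` catches it.
2. `raise ValueError(...) from e` raises ValueError (IndexError is attached as __cause__, but only ValueError is active).
3. Outer `except IndexError` does not match ValueError; skipped.
4. Outer `except ValueError` matches → res = 99.
Result: 99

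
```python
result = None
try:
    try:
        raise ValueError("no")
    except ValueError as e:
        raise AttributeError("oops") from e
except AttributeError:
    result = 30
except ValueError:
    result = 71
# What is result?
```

Step-by-step execution trace:
1. Inner try raises ValueError; inner `except ValueError as e` catches it.
2. `raise AttributeError(...) from e` raises AttributeError (ValueError is attached as __cause__, but only AttributeError is active).
3. Outer `except AttributeError` matches → result = 30.
4. `except ValueError` is not reached.
Result: 30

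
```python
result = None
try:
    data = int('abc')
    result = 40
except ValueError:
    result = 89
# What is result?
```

Step-by-step execution trace:
1. `data = int('abc')` raises ValueError.
2. `result = 40` is not reached.
3. `except ValueError` matches → result = 89.
Result: 89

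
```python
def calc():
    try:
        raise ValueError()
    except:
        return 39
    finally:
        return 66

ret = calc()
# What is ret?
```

Step-by-step execution trace:
1. `calc()` enters try: `raise ValueError()` raises ValueError.
2. bare `except` matches → `return 39` sets pending return value 39.
3. Before returning, `finally: return 66` runs and overrides the pending return.
4. calc() returns 66 → ret = 66.
Result: 66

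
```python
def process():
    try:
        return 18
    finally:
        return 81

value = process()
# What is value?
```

Step-by-step execution trace:
1. `process()` enters try: `return 18` sets pending return value 18.
2. Before returning, `finally: return 81` runs and overrides the pending return.
3. process() returns 81 → value = 81.
Result: 81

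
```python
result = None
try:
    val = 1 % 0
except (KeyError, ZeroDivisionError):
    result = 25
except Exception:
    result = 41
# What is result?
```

Step-by-step execution trace:
1. `val = 1 % 0` raises ZeroDivisionError.
2. `except (KeyError, ZeroDivisionError)` matches (ZeroDivisionError is in the tuple) → result = 25.
3. `except Exception` is not reached.
Result: 25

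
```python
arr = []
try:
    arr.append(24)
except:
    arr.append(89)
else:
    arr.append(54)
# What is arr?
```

Step-by-step execution trace:
1. try: `arr.append(24)` → arr = [24]. No exception raised.
2. `except` is skipped.
3. `else` runs (try completed without exception): `arr.append(54)` → arr = [24, 54].
Result: [24, 54]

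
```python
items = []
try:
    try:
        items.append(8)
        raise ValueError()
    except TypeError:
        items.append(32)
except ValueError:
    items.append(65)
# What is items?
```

Step-by-step execution trace:
1. Inner try: `items.append(8)` → items = [8].
2. `raise ValueError()` raises ValueError.
3. Inner `except TypeError` does not match ValueError; exception propagates to outer try.
4. Outer `except ValueError` matches → `items.append(65)` → items = [8, 65].
Result: [8, 65]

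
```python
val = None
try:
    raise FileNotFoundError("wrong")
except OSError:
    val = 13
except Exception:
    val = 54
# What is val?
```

Step-by-step execution trace:
1. `raise FileNotFoundError(...)` raises FileNotFoundError.
2. `except OSError` matches (FileNotFoundError is a subclass of OSError) → val = 13.
3. `except Exception` is not reached.
Result: 13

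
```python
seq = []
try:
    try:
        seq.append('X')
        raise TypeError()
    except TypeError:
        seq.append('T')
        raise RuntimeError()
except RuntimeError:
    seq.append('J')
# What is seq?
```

Step-by-step execution trace:
1. Inner try: `seq.append('X')` → seq = ['X'].
2. `raise TypeError()` raises TypeError.
3. Inner `except TypeError` matches → `seq.append('T')` → seq = ['X', 'T'].
4. `raise RuntimeError()` raises RuntimeError; propagates to outer try.
5. Outer `except RuntimeError` matches → `seq.append('J')` → seq = ['X', 'T', 'J'].
Result: ['X', 'T', 'J']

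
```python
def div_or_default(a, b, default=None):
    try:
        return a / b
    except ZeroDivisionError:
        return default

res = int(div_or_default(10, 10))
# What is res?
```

Step-by-step execution trace:
1. `div_or_default(10, 10)` enters try: `return 10 / 10` → returns 1.0. No exception raised.
2. `except ZeroDivisionError` is skipped.
3. `int(1.0)` → 1 → res = 1.
Result: 1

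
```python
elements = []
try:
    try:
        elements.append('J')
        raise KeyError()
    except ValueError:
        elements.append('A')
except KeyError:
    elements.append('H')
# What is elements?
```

Step-by-step execution trace:
1. Inner try: `elements.append('J')` → elements = ['J'].
2. `raise KeyError()` raises KeyError.
3. Inner `except ValueError` does not match KeyError; exception propagates to outer try.
4. Outer `except KeyError` matches → `elements.append('H')` → elements = ['J', 'H'].
Result: ['J', 'H']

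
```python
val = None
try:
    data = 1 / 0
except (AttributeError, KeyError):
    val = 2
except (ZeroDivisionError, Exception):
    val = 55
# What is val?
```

Step-by-step execution trace:
1. `data = 1 / 0` raises ZeroDivisionError.
2. `except (AttributeError, KeyError)` does not match ZeroDivisionError; skipped.
3. `except (ZeroDivisionError, Exception)` matches (ZeroDivisionError is in the tuple) → val = 55.
Result: 55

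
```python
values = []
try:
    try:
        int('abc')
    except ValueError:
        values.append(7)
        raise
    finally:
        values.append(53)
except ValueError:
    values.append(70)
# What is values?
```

Step-by-step execution trace:
1. Inner try: `int('abc')` raises ValueError.
2. Inner `except ValueError` matches → `values.append(7)` → values = [7].
3. bare `raise` re-raises ValueError.
4. Inner `finally` runs during unwinding: `values.append(53)` → values = [7, 53].
5. Outer `except ValueError` matches → `values.append(70)` → values = [7, 53, 70].
Result: [7, 53, 70]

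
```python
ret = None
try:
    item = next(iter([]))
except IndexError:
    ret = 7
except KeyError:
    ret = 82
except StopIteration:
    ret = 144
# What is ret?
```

Step-by-step execution trace:
1. `item = next(iter([]))` raises StopIteration.
2. `except IndexError` does not match StopIteration; skipped.
3. `except KeyError` does not match StopIteration; skipped.
4. `except StopIteration` matches → ret = 144.
Result: 144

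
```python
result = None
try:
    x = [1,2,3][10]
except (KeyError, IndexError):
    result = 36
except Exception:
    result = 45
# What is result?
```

Step-by-step execution trace:
1. `x = [1,2,3][10]` raises IndexError.
2. `except (KeyError, IndexError)` matches (IndexError is in the tuple) → result = 36.
3. `except Exception` is not reached.
Result: 36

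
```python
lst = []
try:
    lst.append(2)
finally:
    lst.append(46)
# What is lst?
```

Step-by-step execution trace:
1. try: `lst.append(2)` → lst = [2].
2. The try body completes without raising.
3. finally always runs: `lst.append(46)` → lst = [2, 46].
Result: [2, 46]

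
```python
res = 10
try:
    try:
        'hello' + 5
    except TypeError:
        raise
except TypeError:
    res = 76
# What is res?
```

Step-by-step execution trace:
1. Inner try: `'hello' + 5` raises TypeError.
2. Inner `except TypeError` matches; bare `raise` re-raises the same TypeError.
3. Outer `except TypeError` matches → res = 76.
Result: 76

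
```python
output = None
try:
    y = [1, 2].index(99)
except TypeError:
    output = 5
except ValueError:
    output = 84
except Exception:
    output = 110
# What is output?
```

Step-by-step execution trace:
1. `y = [1, 2].index(99)` raises ValueError.
2. `except TypeError` does not match ValueError; skipped.
3. `except ValueError` matches → output = 84.
4. Remaining except clauses are skipped.
Result: 84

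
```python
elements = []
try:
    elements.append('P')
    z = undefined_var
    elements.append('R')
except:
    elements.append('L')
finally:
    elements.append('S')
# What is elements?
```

Step-by-step execution trace:
1. try: `elements.append('P')` → elements = ['P'].
2. `z = undefined_var` raises NameError; `elements.append('R')` is not reached.
3. bare `except` matches → `elements.append('L')` → elements = ['P', 'L'].
4. finally always runs: `elements.append('S')` → elements = ['P', 'L', 'S'].
Result: ['P', 'L', 'S']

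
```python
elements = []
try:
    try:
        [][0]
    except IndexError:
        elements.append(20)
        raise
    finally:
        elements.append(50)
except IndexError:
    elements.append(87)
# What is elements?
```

Step-by-step execution trace:
1. Inner try: `[][0]` raises IndexError.
2. Inner `except IndexError` matches → `elements.append(20)` → elements = [20].
3. bare `raise` re-raises IndexError.
4. Inner `finally` runs during unwinding: `elements.append(50)` → elements = [20, 50].
5. Outer `except IndexError` matches → `elements.append(87)` → elements = [20, 50, 87].
Result: [20, 50, 87]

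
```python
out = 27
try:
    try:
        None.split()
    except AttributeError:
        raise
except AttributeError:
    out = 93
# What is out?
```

Step-by-step execution trace:
1. Inner try: `None.split()` raises AttributeError.
2. Inner `except AttributeError` matches; bare `raise` re-raises the same AttributeError.
3. Outer `except AttributeError` matches → out = 93.
Result: 93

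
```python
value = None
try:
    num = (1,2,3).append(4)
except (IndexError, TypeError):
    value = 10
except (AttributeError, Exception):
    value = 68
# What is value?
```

Step-by-step execution trace:
1. `num = (1,2,3).append(4)` raises AttributeError.
2. `except (IndexError, TypeError)` does not match AttributeError; skipped.
3. `except (AttributeError, Exception)` matches (AttributeError is in the tuple) → value = 68.
Result: 68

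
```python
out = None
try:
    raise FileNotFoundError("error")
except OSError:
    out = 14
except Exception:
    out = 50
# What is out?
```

Step-by-step execution trace:
1. `raise FileNotFoundError(...)` raises FileNotFoundError.
2. `except OSError` matches (FileNotFoundError is a subclass of OSError) → out = 14.
3. `except Exception` is not reached.
Result: 14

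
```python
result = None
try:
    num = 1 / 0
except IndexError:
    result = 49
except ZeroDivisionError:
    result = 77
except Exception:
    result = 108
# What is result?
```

Step-by-step execution trace:
1. `num = 1 / 0` raises ZeroDivisionError.
2. `except IndexError` does not match ZeroDivisionError; skipped.
3. `except ZeroDivisionError` matches → result = 77.
4. Remaining except clauses are skipped.
Result: 77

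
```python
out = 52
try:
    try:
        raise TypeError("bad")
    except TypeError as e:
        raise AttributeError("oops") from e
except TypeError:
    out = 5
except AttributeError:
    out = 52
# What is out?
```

Step-by-step execution trace:
1. Inner try raises TypeError; inner `except TypeError as e` catches it.
2. `raise AttributeError(...) from e` raises AttributeError (TypeError is attached as __cause__, but only AttributeError is active).
3. Outer `except TypeError` does not match AttributeError; skipped.
4. Outer `except AttributeError` matches → out = 52.
Result: 52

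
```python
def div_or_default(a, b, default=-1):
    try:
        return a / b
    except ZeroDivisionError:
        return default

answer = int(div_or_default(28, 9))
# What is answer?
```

Step-by-step execution trace:
1. `div_or_default(28, 9)` enters try: `return 28 / 9` → returns 3.111111111111111. No exception raised.
2. `except ZeroDivisionError` is skipped.
3. `int(3.111111111111111)` → 3 → answer = 3.
Result: 3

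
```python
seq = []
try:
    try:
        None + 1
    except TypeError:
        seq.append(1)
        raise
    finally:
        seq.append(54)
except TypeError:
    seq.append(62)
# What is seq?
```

Step-by-step execution trace:
1. Inner try: `None + 1` raises TypeError.
2. Inner `except TypeError` matches → `seq.append(1)` → seq = [1].
3. bare `raise` re-raises TypeError.
4. Inner `finally` runs during unwinding: `seq.append(54)` → seq = [1, 54].
5. Outer `except TypeError` matches → `seq.append(62)` → seq = [1, 54, 62].
Result: [1, 54, 62]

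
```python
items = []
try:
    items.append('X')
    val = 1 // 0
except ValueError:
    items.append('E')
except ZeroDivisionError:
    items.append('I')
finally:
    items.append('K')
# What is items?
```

Step-by-step execution trace:
1. try: `items.append('X')` → items = ['X'].
2. `val = 1 // 0` raises ZeroDivisionError.
3. `except ValueError` does not match ZeroDivisionError; skipped.
4. `except ZeroDivisionError` matches → `items.append('I')` → items = ['X', 'I'].
5. finally always runs: `items.append('K')` → items = ['X', 'I', 'K'].
Result: ['X', 'I', 'K']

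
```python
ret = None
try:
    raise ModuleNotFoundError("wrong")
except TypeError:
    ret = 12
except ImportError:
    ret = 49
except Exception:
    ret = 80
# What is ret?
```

Step-by-step execution trace:
1. `raise ModuleNotFoundError(...)` raises ModuleNotFoundError.
2. `except TypeError` does not match (ModuleNotFoundError is not a subclass of TypeError); skipped.
3. `except ImportError` matches (ModuleNotFoundError is a subclass of ImportError) → ret = 49.
4. `except Exception` is not reached.
Result: 49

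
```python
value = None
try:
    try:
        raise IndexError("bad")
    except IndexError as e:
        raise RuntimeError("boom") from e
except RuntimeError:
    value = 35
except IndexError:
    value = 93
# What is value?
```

Step-by-step execution trace:
1. Inner try raises IndexError; inner `except IndexError as e` catches it.
2. `raise RuntimeError(...) from e` raises RuntimeError (IndexError is attached as __cause__, but only RuntimeError is active).
3. Outer `except RuntimeError` matches → value = 35.
4. `except IndexError` is not reached.
Result: 35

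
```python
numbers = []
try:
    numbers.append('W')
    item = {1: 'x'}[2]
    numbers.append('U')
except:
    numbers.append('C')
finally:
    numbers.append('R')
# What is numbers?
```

Step-by-step execution trace:
1. try: `numbers.append('W')` → numbers = ['W'].
2. `item = {1: 'x'}[2]` raises KeyError; `numbers.append('U')` is not reached.
3. bare `except` matches → `numbers.append('C')` → numbers = ['W', 'C'].
4. finally always runs: `numbers.append('R')` → numbers = ['W', 'C', 'R'].
Result: ['W', 'C', 'R']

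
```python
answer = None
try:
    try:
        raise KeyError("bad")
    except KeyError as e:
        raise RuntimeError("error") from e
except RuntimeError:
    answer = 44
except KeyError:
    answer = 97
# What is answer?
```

Step-by-step execution trace:
1. Inner try raises KeyError; inner `except KeyError as e` catches it.
2. `raise RuntimeError(...) from e` raises RuntimeError (KeyError is attached as __cause__, but only RuntimeError is active).
3. Outer `except RuntimeError` matches → answer = 44.
4. `except KeyError` is not reached.
Result: 44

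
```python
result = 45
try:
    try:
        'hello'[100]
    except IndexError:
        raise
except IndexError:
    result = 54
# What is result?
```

Step-by-step execution trace:
1. Inner try: `'hello'[100]` raises IndexError.
2. Inner `except IndexError` matches; bare `raise` re-raises the same IndexError.
3. Outer `except IndexError` matches → result = 54.
Result: 54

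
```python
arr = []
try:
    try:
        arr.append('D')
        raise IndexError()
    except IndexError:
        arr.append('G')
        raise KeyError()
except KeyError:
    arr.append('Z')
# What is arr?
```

Step-by-step execution trace:
1. Inner try: `arr.append('D')` → arr = ['D'].
2. `raise IndexError()` raises IndexError.
3. Inner `except IndexError` matches → `arr.append('G')` → arr = ['D', 'G'].
4. `raise KeyError()` raises KeyError; propagates to outer try.
5. Outer `except KeyError` matches → `arr.append('Z')` → arr = ['D', 'G', 'Z'].
Result: ['D', 'G', 'Z']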